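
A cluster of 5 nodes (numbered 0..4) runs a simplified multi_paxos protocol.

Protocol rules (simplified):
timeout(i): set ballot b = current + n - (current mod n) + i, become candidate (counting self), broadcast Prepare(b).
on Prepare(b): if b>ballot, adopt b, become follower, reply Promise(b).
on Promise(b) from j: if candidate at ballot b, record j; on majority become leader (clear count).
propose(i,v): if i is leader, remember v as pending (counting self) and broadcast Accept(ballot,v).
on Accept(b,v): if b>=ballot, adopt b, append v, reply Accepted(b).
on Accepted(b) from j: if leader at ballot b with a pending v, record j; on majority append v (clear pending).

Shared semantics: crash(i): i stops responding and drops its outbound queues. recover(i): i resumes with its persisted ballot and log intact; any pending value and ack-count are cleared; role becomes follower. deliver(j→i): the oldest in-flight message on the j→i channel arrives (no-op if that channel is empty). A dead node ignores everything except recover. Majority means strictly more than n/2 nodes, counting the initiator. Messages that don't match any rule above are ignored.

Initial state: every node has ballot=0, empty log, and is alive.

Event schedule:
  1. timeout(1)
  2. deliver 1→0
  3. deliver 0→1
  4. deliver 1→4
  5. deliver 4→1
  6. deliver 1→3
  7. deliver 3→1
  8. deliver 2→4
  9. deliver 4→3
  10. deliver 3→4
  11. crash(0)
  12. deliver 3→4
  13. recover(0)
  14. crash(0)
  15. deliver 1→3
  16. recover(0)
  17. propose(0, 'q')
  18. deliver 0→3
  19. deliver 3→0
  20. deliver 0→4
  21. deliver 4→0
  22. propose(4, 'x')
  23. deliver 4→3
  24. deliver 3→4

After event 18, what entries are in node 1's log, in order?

1. timeout(1):  <1:cand b6 ->
2. deliver 1→0:  <0:foll b6 ->
3. deliver 0→1:  nop
4. deliver 1→4:  <4:foll b6 ->
5. deliver 4→1:  <1:lead b6 ->
6. deliver 1→3:  <3:foll b6 ->
7. deliver 3→1:  nop
8. deliver 2→4:  nop
9. deliver 4→3:  nop
10. deliver 3→4:  nop
11. crash(0):  <0:✗foll b6 ->
12. deliver 3→4:  nop
13. recover(0):  <0:foll b6 ->
14. crash(0):  <0:✗foll b6 ->
15. deliver 1→3:  nop
16. recover(0):  <0:foll b6 ->
17. propose(0,'q'):  nop
18. deliver 0→3:  nop

empty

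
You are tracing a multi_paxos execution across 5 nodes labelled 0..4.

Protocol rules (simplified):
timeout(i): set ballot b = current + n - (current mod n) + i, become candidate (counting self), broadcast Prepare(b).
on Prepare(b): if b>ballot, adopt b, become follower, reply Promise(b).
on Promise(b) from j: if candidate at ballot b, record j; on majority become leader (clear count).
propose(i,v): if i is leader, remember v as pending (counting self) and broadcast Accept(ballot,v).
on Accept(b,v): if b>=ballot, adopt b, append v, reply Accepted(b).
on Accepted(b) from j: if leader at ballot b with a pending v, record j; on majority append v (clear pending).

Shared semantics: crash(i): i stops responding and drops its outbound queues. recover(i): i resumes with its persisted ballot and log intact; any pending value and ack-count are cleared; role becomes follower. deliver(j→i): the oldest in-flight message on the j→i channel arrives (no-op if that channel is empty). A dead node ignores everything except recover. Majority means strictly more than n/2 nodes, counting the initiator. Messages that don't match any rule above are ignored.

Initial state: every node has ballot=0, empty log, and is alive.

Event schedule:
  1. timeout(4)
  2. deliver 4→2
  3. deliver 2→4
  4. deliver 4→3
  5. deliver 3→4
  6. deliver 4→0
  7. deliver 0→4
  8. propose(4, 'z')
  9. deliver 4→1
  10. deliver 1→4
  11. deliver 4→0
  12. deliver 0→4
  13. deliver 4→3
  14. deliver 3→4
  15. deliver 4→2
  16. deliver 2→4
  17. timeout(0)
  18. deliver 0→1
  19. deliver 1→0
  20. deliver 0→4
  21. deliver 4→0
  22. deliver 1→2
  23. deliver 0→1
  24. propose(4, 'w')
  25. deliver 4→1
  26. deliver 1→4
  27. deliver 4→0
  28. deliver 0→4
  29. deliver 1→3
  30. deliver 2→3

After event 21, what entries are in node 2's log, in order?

e1 timeout(4): 4[cand,b=9,-]
e2 deliver 4→2: 2[foll,b=9,-]
e3 deliver 2→4: ·
e4 deliver 4→3: 3[foll,b=9,-]
e5 deliver 3→4: 4[lead,b=9,-]
e6 deliver 4→0: 0[foll,b=9,-]
e7 deliver 0→4: ·
e8 propose(4,'z'): ·
e9 deliver 4→1: 1[foll,b=9,-]
e10 deliver 1→4: ·
e11 deliver 4→0: 0[foll,b=9,z]
e12 deliver 0→4: ·
e13 deliver 4→3: 3[foll,b=9,z]
e14 deliver 3→4: 4[lead,b=9,z]
e15 deliver 4→2: 2[foll,b=9,z]
e16 deliver 2→4: ·
e17 timeout(0): 0[cand,b=10,z]
e18 deliver 0→1: 1[foll,b=10,-]
e19 deliver 1→0: ·
e20 deliver 0→4: 4[foll,b=10,z]
e21 deliver 4→0: 0[lead,b=10,z]

z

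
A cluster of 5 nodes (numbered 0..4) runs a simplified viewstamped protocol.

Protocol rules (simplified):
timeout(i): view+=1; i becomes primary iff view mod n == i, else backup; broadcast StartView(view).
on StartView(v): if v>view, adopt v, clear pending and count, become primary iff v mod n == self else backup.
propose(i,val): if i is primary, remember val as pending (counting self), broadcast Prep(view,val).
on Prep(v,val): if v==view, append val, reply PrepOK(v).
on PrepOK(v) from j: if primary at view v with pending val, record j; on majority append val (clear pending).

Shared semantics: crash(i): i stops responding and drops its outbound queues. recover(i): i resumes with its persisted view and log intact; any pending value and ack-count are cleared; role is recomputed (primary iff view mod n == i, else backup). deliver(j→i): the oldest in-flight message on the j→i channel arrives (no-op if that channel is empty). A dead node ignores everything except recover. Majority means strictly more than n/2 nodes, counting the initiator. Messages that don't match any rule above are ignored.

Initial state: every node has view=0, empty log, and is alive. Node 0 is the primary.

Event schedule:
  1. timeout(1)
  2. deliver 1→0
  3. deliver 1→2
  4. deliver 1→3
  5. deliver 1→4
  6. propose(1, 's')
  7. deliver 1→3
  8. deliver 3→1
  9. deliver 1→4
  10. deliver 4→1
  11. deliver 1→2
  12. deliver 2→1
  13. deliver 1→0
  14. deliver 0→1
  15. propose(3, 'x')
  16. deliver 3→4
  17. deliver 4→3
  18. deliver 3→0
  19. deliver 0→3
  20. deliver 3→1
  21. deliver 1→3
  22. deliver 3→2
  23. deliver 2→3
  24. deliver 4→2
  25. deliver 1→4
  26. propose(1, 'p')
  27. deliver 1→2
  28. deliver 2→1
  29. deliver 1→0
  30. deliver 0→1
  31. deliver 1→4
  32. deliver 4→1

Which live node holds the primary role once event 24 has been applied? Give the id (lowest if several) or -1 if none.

1. timeout(1):  <1:prim v1 ->
2. deliver 1→0:  <0:back v1 ->
3. deliver 1→2:  <2:back v1 ->
4. deliver 1→3:  <3:back v1 ->
5. deliver 1→4:  <4:back v1 ->
6. propose(1,'s'):  nop
7. deliver 1→3:  <3:back v1 s>
8. deliver 3→1:  nop
9. deliver 1→4:  <4:back v1 s>
10. deliver 4→1:  <1:prim v1 s>
11. deliver 1→2:  <2:back v1 s>
12. deliver 2→1:  nop
13. deliver 1→0:  <0:back v1 s>
14. deliver 0→1:  nop
15. propose(3,'x'):  nop
16. deliver 3→4:  nop
17. deliver 4→3:  nop
18. deliver 3→0:  nop
19. deliver 0→3:  nop
20. deliver 3→1:  nop
21. deliver 1→3:  nop
22. deliver 3→2:  nop
23. deliver 2→3:  nop
24. deliver 4→2:  nop

1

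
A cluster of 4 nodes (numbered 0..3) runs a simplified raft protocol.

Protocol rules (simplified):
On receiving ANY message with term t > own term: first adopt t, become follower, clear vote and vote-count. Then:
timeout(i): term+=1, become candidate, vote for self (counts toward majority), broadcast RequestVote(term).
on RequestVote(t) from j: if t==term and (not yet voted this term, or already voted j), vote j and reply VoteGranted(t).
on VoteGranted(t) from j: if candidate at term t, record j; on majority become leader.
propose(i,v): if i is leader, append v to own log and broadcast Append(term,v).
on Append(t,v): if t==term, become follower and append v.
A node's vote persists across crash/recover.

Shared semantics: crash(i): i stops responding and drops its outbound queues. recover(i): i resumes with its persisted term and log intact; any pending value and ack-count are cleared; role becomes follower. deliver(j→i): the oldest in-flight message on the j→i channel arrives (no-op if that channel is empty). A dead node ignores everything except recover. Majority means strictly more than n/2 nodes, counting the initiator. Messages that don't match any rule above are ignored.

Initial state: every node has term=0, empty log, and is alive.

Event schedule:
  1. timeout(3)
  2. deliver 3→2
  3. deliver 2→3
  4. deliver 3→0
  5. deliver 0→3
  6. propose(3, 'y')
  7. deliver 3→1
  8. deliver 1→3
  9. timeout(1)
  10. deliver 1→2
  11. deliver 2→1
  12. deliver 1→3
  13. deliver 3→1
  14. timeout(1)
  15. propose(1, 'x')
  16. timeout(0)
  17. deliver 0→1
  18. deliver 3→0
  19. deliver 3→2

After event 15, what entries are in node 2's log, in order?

after 1 — timeout(3): n3:cand/t1/[-]
after 2 — deliver 3→2: n2:foll/t1/[-]
after 3 — deliver 2→3: ·
after 4 — deliver 3→0: n0:foll/t1/[-]
after 5 — deliver 0→3: n3:lead/t1/[-]
after 6 — propose(3,'y'): n3:lead/t1/[y]
after 7 — deliver 3→1: n1:foll/t1/[-]
after 8 — deliver 1→3: ·
after 9 — timeout(1): n1:cand/t2/[-]
after 10 — deliver 1→2: n2:foll/t2/[-]
after 11 — deliver 2→1: ·
after 12 — deliver 1→3: n3:foll/t2/[y]
after 13 — deliver 3→1: ·
after 14 — timeout(1): n1:cand/t3/[-]
after 15 — propose(1,'x'): ·

empty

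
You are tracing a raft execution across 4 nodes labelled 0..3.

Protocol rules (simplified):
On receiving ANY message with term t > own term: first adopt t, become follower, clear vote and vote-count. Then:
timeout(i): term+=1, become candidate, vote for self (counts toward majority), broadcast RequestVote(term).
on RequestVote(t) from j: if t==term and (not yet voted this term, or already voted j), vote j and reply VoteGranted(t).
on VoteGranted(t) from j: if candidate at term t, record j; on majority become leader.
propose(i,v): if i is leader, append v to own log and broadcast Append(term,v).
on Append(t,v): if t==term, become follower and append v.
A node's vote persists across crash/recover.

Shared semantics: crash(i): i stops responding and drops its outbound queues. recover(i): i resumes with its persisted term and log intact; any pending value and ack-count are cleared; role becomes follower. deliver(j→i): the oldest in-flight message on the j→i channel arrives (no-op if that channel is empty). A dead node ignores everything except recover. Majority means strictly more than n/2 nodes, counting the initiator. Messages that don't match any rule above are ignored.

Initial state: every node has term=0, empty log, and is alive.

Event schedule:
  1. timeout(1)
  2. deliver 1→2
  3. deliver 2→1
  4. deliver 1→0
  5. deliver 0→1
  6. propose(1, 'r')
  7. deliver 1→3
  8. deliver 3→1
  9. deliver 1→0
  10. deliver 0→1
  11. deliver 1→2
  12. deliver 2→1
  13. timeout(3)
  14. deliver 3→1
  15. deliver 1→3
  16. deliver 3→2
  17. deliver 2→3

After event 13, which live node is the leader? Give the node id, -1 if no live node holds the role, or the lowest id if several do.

1. timeout(1):  <1:cand t1 ->
2. deliver 1→2:  <2:foll t1 ->
3. deliver 2→1:  nop
4. deliver 1→0:  <0:foll t1 ->
5. deliver 0→1:  <1:lead t1 ->
6. propose(1,'r'):  <1:lead t1 r>
7. deliver 1→3:  <3:foll t1 ->
8. deliver 3→1:  nop
9. deliver 1→0:  <0:foll t1 r>
10. deliver 0→1:  nop
11. deliver 1→2:  <2:foll t1 r>
12. deliver 2→1:  nop
13. timeout(3):  <3:cand t2 ->

1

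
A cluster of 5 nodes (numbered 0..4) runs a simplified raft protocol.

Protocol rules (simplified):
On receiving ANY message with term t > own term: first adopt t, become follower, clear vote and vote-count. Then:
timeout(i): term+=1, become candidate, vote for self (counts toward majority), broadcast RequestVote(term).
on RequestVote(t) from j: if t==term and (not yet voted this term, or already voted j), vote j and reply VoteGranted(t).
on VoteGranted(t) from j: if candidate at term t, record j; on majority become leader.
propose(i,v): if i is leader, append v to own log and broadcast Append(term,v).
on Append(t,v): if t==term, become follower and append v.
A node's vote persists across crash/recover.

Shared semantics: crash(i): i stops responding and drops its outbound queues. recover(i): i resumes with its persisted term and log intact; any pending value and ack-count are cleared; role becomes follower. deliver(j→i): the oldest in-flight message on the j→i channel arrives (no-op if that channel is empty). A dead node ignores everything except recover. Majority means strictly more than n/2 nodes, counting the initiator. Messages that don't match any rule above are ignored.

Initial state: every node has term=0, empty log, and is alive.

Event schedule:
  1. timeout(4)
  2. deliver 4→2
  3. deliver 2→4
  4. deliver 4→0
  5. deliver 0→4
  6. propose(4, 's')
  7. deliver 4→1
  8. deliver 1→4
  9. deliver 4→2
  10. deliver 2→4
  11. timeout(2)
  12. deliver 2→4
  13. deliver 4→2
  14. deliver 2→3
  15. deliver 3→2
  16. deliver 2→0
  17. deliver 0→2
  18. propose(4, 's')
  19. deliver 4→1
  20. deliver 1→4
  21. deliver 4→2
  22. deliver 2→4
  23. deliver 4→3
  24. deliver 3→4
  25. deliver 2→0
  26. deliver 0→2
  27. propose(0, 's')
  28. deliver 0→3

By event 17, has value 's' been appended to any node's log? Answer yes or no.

e1 timeout(4): 4[cand,t=1,-]
e2 deliver 4→2: 2[foll,t=1,-]
e3 deliver 2→4: ·
e4 deliver 4→0: 0[foll,t=1,-]
e5 deliver 0→4: 4[lead,t=1,-]
e6 propose(4,'s'): 4[lead,t=1,s]
e7 deliver 4→1: 1[foll,t=1,-]
e8 deliver 1→4: ·
e9 deliver 4→2: 2[foll,t=1,s]
e10 deliver 2→4: ·
e11 timeout(2): 2[cand,t=2,s]
e12 deliver 2→4: 4[foll,t=2,s]
e13 deliver 4→2: ·
e14 deliver 2→3: 3[foll,t=2,-]
e15 deliver 3→2: 2[lead,t=2,s]
e16 deliver 2→0: 0[foll,t=2,-]
e17 deliver 0→2: ·

yes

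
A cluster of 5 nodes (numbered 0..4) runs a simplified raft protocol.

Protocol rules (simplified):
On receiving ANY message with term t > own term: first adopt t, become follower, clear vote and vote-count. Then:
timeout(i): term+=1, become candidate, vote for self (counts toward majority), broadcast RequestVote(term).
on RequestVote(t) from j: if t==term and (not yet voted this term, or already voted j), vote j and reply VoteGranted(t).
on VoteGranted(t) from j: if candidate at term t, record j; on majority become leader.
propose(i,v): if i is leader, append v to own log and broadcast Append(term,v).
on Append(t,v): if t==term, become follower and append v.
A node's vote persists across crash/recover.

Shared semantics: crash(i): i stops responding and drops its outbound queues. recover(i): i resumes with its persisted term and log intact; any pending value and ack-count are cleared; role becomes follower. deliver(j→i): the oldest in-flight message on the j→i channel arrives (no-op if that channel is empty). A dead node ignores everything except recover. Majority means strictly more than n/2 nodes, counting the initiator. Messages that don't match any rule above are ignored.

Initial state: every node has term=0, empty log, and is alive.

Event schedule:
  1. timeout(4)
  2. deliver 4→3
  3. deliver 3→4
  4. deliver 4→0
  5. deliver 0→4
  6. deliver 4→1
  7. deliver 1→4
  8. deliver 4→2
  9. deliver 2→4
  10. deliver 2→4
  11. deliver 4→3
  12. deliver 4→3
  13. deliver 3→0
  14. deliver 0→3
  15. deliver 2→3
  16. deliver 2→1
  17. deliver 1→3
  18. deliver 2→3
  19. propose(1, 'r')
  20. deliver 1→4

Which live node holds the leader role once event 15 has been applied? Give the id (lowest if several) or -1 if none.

[1] timeout(4) → N4(cand t1 [-])
[2] deliver 4→3 → N3(foll t1 [-])
[3] deliver 3→4 → ∅
[4] deliver 4→0 → N0(foll t1 [-])
[5] deliver 0→4 → N4(lead t1 [-])
[6] deliver 4→1 → N1(foll t1 [-])
[7] deliver 1→4 → ∅
[8] deliver 4→2 → N2(foll t1 [-])
[9] deliver 2→4 → ∅
[10] deliver 2→4 → ∅
[11] deliver 4→3 → ∅
[12] deliver 4→3 → ∅
[13] deliver 3→0 → ∅
[14] deliver 0→3 → ∅
[15] deliver 2→3 → ∅

4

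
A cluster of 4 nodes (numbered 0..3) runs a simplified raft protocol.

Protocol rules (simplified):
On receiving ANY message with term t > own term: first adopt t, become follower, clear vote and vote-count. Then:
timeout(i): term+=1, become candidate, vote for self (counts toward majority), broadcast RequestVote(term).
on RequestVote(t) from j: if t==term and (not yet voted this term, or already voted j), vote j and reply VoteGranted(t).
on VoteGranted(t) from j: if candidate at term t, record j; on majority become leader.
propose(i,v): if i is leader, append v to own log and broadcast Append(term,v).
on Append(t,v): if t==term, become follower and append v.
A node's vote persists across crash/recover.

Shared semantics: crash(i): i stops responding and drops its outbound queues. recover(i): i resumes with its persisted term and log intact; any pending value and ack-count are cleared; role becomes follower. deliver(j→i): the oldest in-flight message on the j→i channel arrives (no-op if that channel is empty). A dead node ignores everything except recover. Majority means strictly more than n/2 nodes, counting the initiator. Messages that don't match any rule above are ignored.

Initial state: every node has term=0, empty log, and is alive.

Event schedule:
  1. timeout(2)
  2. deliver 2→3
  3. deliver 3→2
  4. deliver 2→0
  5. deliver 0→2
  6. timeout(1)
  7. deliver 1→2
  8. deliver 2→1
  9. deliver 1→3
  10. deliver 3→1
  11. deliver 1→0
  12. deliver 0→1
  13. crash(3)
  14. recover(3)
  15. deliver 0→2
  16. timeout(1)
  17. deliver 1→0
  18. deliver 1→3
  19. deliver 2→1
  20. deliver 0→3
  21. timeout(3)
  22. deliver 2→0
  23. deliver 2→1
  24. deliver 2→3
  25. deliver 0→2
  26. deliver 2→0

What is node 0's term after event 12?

1

after 1 — timeout(2): n2:cand/t1/[-]
after 2 — deliver 2→3: n3:foll/t1/[-]
after 3 — deliver 3→2: ·
after 4 — deliver 2→0: n0:foll/t1/[-]
after 5 — deliver 0→2: n2:lead/t1/[-]
after 6 — timeout(1): n1:cand/t1/[-]
after 7 — deliver 1→2: ·
after 8 — deliver 2→1: ·
after 9 — deliver 1→3: ·
after 10 — deliver 3→1: ·
after 11 — deliver 1→0: ·
after 12 — deliver 0→1: ·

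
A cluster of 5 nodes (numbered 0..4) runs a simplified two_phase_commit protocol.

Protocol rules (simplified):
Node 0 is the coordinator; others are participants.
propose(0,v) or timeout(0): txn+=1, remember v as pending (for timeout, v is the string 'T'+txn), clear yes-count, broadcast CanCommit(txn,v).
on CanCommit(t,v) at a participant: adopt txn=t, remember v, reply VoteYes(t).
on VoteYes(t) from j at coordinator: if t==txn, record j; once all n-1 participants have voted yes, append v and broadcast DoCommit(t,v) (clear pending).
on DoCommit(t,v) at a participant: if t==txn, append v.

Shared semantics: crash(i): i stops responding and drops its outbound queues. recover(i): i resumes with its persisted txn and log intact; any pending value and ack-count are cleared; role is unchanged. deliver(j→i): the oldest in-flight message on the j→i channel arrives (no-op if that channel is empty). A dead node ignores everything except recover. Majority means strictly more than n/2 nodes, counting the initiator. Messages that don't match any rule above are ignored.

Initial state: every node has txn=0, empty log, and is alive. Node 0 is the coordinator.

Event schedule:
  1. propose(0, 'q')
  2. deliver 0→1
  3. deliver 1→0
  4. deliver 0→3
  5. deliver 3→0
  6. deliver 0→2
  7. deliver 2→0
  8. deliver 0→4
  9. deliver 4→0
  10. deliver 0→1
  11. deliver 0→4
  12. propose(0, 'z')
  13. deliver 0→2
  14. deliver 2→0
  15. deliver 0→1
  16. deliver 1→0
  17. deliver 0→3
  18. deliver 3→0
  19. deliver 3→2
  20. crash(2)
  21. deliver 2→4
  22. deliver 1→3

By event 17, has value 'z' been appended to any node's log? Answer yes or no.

step 1 propose(0,'q'): 0={coor,t=1,log=-}
step 2 deliver 0→1: 1={part,t=1,log=-}
step 3 deliver 1→0: —
step 4 deliver 0→3: 3={part,t=1,log=-}
step 5 deliver 3→0: —
step 6 deliver 0→2: 2={part,t=1,log=-}
step 7 deliver 2→0: —
step 8 deliver 0→4: 4={part,t=1,log=-}
step 9 deliver 4→0: 0={coor,t=1,log=q}
step 10 deliver 0→1: 1={part,t=1,log=q}
step 11 deliver 0→4: 4={part,t=1,log=q}
step 12 propose(0,'z'): 0={coor,t=2,log=q}
step 13 deliver 0→2: 2={part,t=1,log=q}
step 14 deliver 2→0: —
step 15 deliver 0→1: 1={part,t=2,log=q}
step 16 deliver 1→0: —
step 17 deliver 0→3: 3={part,t=1,log=q}

no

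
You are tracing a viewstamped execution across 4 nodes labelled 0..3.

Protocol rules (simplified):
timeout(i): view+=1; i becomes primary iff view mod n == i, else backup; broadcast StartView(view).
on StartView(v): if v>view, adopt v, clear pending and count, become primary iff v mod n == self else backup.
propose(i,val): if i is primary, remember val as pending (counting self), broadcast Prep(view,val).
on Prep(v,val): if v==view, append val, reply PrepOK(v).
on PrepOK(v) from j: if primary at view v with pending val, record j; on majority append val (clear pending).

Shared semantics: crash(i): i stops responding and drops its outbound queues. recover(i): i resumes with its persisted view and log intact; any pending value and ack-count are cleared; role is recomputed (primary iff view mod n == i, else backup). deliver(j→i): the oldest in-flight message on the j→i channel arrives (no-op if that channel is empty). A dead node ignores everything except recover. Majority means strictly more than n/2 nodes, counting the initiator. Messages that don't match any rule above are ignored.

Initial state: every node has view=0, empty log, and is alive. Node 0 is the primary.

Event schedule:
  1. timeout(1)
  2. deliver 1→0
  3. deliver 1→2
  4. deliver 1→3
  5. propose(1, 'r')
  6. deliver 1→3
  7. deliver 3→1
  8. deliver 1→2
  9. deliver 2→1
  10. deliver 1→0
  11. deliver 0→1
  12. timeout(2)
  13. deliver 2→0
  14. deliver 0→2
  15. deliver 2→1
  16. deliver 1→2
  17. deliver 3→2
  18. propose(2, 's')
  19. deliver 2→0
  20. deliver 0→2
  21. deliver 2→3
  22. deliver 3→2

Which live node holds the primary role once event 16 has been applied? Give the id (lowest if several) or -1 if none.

after 1 — timeout(1): n1:prim/v1/[-]
after 2 — deliver 1→0: n0:back/v1/[-]
after 3 — deliver 1→2: n2:back/v1/[-]
after 4 — deliver 1→3: n3:back/v1/[-]
after 5 — propose(1,'r'): ·
after 6 — deliver 1→3: n3:back/v1/[r]
after 7 — deliver 3→1: ·
after 8 — deliver 1→2: n2:back/v1/[r]
after 9 — deliver 2→1: n1:prim/v1/[r]
after 10 — deliver 1→0: n0:back/v1/[r]
after 11 — deliver 0→1: ·
after 12 — timeout(2): n2:prim/v2/[r]
after 13 — deliver 2→0: n0:back/v2/[r]
after 14 — deliver 0→2: ·
after 15 — deliver 2→1: n1:back/v2/[r]
after 16 — deliver 1→2: ·

2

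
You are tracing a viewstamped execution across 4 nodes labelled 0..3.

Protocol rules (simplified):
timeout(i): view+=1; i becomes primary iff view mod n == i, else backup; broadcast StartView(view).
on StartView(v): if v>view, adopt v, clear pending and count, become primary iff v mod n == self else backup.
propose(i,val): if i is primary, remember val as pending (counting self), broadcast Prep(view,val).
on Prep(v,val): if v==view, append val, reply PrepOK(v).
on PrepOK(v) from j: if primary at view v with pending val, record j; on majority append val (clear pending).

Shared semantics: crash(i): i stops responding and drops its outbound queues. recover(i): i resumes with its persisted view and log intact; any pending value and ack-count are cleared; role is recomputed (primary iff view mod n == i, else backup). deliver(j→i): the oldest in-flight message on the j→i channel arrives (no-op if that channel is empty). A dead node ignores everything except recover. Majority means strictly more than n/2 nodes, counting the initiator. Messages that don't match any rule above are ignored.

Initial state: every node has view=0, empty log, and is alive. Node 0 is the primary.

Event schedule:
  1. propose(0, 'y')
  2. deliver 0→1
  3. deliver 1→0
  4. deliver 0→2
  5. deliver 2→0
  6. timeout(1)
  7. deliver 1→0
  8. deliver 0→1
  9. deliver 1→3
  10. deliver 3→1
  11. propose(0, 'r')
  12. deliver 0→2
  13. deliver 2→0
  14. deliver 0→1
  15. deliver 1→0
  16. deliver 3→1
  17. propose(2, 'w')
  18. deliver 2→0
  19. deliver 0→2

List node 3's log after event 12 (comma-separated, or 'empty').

[1] propose(0,'y') → ∅
[2] deliver 0→1 → N1(back v0 [y])
[3] deliver 1→0 → ∅
[4] deliver 0→2 → N2(back v0 [y])
[5] deliver 2→0 → N0(prim v0 [y])
[6] timeout(1) → N1(prim v1 [y])
[7] deliver 1→0 → N0(back v1 [y])
[8] deliver 0→1 → ∅
[9] deliver 1→3 → N3(back v1 [-])
[10] deliver 3→1 → ∅
[11] propose(0,'r') → ∅
[12] deliver 0→2 → ∅

empty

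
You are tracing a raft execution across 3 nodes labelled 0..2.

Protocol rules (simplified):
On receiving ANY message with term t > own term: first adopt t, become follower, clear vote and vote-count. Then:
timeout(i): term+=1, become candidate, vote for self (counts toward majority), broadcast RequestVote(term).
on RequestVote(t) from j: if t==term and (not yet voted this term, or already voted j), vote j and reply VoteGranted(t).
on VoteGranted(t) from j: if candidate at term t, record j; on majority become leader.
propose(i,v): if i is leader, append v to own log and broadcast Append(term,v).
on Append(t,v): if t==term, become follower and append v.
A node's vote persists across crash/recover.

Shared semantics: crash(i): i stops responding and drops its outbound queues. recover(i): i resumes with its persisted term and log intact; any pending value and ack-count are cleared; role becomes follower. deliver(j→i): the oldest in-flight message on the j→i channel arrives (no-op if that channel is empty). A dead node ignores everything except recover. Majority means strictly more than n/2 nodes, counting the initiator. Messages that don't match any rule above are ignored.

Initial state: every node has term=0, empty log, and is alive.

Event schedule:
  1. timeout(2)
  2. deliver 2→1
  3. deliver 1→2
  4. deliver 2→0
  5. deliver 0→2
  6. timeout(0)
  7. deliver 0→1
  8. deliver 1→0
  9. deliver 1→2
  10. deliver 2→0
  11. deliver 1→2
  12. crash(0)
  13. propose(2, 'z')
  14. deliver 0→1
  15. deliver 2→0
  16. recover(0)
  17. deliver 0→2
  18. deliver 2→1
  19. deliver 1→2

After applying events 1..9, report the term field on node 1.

after 1 — timeout(2): n2:cand/t1/[-]
after 2 — deliver 2→1: n1:foll/t1/[-]
after 3 — deliver 1→2: n2:lead/t1/[-]
after 4 — deliver 2→0: n0:foll/t1/[-]
after 5 — deliver 0→2: ·
after 6 — timeout(0): n0:cand/t2/[-]
after 7 — deliver 0→1: n1:foll/t2/[-]
after 8 — deliver 1→0: n0:lead/t2/[-]
after 9 — deliver 1→2: ·

2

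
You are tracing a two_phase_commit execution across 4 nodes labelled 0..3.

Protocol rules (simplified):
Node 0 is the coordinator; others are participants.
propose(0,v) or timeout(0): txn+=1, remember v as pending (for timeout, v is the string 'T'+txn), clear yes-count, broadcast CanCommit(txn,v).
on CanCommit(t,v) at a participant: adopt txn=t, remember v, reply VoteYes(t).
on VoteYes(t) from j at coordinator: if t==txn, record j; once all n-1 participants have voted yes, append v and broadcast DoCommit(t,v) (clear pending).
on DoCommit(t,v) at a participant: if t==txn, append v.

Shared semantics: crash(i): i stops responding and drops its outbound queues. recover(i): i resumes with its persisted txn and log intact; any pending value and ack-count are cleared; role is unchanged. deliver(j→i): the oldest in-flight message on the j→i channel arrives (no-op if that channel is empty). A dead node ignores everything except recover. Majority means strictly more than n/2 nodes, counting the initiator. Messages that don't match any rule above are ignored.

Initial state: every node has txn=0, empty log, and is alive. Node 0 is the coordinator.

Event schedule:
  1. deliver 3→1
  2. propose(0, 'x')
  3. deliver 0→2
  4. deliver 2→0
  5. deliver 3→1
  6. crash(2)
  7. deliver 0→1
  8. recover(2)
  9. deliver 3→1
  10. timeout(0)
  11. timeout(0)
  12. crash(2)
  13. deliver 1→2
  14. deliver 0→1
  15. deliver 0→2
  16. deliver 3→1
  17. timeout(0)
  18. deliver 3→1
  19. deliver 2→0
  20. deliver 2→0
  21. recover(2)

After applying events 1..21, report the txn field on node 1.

2

1. deliver 3→1:  nop
2. propose(0,'x'):  <0:coor t1 ->
3. deliver 0→2:  <2:part t1 ->
4. deliver 2→0:  nop
5. deliver 3→1:  nop
6. crash(2):  <2:✗part t1 ->
7. deliver 0→1:  <1:part t1 ->
8. recover(2):  <2:part t1 ->
9. deliver 3→1:  nop
10. timeout(0):  <0:coor t2 ->
11. timeout(0):  <0:coor t3 ->
12. crash(2):  <2:✗part t1 ->
13. deliver 1→2:  nop
14. deliver 0→1:  <1:part t2 ->
15. deliver 0→2:  nop
16. deliver 3→1:  nop
17. timeout(0):  <0:coor t4 ->
18. deliver 3→1:  nop
19. deliver 2→0:  nop
20. deliver 2→0:  nop
21. recover(2):  <2:part t1 ->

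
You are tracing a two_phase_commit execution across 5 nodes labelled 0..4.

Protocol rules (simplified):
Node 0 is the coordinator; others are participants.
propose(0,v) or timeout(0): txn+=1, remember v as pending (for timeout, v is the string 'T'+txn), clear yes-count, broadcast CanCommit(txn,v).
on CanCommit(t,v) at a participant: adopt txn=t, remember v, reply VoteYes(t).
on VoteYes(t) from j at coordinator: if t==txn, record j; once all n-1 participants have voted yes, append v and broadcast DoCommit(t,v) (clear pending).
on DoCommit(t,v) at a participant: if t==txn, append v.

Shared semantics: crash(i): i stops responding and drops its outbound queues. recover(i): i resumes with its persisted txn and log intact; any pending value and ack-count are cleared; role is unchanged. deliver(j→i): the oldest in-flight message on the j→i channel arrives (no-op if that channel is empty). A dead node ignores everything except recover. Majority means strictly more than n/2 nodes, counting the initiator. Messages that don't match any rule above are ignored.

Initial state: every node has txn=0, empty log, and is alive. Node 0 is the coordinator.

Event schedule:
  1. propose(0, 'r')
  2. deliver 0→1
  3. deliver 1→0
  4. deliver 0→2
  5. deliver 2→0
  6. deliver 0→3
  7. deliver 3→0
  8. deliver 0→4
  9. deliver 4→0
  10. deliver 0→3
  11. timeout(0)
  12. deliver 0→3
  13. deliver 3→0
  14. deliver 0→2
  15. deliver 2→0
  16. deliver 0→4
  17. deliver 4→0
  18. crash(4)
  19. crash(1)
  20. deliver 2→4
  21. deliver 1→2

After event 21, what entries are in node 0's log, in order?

after 1 — propose(0,'r'): n0:coor/t1/[-]
after 2 — deliver 0→1: n1:part/t1/[-]
after 3 — deliver 1→0: ·
after 4 — deliver 0→2: n2:part/t1/[-]
after 5 — deliver 2→0: ·
after 6 — deliver 0→3: n3:part/t1/[-]
after 7 — deliver 3→0: ·
after 8 — deliver 0→4: n4:part/t1/[-]
after 9 — deliver 4→0: n0:coor/t1/[r]
after 10 — deliver 0→3: n3:part/t1/[r]
after 11 — timeout(0): n0:coor/t2/[r]
after 12 — deliver 0→3: n3:part/t2/[r]
after 13 — deliver 3→0: ·
after 14 — deliver 0→2: n2:part/t1/[r]
after 15 — deliver 2→0: ·
after 16 — deliver 0→4: n4:part/t1/[r]
after 17 — deliver 4→0: ·
after 18 — crash(4): n4:✗part/t1/[r]
after 19 — crash(1): n1:✗part/t1/[-]
after 20 — deliver 2→4: ·
after 21 — deliver 1→2: ·

r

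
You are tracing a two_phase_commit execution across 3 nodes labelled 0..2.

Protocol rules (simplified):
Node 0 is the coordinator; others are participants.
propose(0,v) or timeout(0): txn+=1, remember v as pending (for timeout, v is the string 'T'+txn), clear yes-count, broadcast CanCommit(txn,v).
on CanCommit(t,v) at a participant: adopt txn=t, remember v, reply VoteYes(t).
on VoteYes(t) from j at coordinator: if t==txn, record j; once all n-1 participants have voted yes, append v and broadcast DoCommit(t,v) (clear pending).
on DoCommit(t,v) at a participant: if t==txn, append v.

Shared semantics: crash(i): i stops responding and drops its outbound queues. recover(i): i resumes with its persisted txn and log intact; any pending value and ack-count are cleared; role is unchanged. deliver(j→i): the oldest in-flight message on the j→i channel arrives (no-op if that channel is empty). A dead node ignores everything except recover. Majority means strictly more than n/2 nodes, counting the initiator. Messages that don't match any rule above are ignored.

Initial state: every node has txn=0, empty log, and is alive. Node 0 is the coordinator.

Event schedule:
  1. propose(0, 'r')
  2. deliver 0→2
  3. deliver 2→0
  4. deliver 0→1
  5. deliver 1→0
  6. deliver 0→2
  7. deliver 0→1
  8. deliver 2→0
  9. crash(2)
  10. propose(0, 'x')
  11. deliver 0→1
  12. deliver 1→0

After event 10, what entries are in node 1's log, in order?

1. propose(0,'r'):  <0:coor t1 ->
2. deliver 0→2:  <2:part t1 ->
3. deliver 2→0:  nop
4. deliver 0→1:  <1:part t1 ->
5. deliver 1→0:  <0:coor t1 r>
6. deliver 0→2:  <2:part t1 r>
7. deliver 0→1:  <1:part t1 r>
8. deliver 2→0:  nop
9. crash(2):  <2:✗part t1 r>
10. propose(0,'x'):  <0:coor t2 r>

r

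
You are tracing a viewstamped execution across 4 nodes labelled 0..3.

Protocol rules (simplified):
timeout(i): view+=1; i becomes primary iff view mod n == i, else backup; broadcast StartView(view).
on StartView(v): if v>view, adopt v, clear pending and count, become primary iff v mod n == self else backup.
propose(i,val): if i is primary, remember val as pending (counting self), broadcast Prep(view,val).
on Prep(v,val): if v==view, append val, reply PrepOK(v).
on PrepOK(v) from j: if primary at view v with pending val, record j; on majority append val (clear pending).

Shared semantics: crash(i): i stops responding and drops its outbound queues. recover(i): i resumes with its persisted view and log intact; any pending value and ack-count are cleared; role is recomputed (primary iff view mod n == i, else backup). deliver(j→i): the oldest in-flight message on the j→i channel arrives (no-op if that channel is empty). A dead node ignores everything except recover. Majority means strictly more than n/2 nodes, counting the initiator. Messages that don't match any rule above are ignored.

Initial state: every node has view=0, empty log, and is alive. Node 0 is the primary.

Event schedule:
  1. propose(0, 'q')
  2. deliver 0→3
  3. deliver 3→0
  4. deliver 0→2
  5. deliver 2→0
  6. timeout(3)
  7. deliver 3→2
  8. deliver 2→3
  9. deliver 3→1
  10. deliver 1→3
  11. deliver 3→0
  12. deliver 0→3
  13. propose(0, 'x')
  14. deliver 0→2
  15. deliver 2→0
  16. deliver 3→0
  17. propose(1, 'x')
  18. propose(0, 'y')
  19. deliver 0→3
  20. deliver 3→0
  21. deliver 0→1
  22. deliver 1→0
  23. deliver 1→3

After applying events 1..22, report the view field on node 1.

1

after 1 — propose(0,'q'): ·
after 2 — deliver 0→3: n3:back/v0/[q]
after 3 — deliver 3→0: ·
after 4 — deliver 0→2: n2:back/v0/[q]
after 5 — deliver 2→0: n0:prim/v0/[q]
after 6 — timeout(3): n3:back/v1/[q]
after 7 — deliver 3→2: n2:back/v1/[q]
after 8 — deliver 2→3: ·
after 9 — deliver 3→1: n1:prim/v1/[-]
after 10 — deliver 1→3: ·
after 11 — deliver 3→0: n0:back/v1/[q]
after 12 — deliver 0→3: ·
after 13 — propose(0,'x'): ·
after 14 — deliver 0→2: ·
after 15 — deliver 2→0: ·
after 16 — deliver 3→0: ·
after 17 — propose(1,'x'): ·
after 18 — propose(0,'y'): ·
after 19 — deliver 0→3: ·
after 20 — deliver 3→0: ·
after 21 — deliver 0→1: ·
after 22 — deliver 1→0: n0:back/v1/[q,x]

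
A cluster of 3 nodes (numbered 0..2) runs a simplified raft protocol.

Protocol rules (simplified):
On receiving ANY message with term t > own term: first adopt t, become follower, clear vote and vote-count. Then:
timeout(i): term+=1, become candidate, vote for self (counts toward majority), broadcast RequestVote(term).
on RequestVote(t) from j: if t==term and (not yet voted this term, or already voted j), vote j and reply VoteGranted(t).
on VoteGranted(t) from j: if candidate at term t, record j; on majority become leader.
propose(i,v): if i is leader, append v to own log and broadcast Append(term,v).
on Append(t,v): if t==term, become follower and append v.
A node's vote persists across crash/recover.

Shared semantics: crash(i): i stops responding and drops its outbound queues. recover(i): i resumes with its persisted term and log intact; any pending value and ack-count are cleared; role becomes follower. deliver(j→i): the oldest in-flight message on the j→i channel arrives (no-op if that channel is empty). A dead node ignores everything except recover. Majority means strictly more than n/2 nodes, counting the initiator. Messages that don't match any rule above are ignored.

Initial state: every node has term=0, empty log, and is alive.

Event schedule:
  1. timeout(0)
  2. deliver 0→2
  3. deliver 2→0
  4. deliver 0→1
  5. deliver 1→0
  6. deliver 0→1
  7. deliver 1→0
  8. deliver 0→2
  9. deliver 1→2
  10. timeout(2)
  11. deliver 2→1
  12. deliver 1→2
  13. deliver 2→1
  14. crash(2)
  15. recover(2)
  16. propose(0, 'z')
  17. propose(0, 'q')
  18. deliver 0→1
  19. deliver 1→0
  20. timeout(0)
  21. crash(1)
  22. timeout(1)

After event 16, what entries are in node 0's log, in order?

[1] timeout(0) → N0(cand t1 [-])
[2] deliver 0→2 → N2(foll t1 [-])
[3] deliver 2→0 → N0(lead t1 [-])
[4] deliver 0→1 → N1(foll t1 [-])
[5] deliver 1→0 → ∅
[6] deliver 0→1 → ∅
[7] deliver 1→0 → ∅
[8] deliver 0→2 → ∅
[9] deliver 1→2 → ∅
[10] timeout(2) → N2(cand t2 [-])
[11] deliver 2→1 → N1(foll t2 [-])
[12] deliver 1→2 → N2(lead t2 [-])
[13] deliver 2→1 → ∅
[14] crash(2) → N2(✗lead t2 [-])
[15] recover(2) → N2(foll t2 [-])
[16] propose(0,'z') → N0(lead t1 [z])

z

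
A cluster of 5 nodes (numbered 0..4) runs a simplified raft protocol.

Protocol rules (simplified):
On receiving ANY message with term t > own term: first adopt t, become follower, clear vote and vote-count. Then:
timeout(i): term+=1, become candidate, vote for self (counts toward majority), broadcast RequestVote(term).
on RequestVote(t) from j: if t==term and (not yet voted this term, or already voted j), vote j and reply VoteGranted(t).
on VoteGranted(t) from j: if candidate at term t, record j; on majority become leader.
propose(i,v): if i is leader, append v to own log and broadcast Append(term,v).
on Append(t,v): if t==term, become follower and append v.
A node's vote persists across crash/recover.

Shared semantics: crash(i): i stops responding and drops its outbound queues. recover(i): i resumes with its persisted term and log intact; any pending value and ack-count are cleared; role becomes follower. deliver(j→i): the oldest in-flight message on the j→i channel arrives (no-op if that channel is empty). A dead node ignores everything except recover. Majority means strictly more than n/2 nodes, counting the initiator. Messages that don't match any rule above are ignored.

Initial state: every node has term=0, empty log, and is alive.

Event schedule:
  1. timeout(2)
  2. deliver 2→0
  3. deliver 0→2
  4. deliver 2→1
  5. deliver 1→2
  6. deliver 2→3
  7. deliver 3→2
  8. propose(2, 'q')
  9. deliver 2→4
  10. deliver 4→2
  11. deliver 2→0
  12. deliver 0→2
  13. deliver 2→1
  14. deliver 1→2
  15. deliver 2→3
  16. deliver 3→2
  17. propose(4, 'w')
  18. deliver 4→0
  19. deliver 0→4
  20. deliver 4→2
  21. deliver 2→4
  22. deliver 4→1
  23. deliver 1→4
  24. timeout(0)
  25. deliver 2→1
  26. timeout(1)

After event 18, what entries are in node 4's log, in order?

empty

e1 timeout(2): 2[cand,t=1,-]
e2 deliver 2→0: 0[foll,t=1,-]
e3 deliver 0→2: ·
e4 deliver 2→1: 1[foll,t=1,-]
e5 deliver 1→2: 2[lead,t=1,-]
e6 deliver 2→3: 3[foll,t=1,-]
e7 deliver 3→2: ·
e8 propose(2,'q'): 2[lead,t=1,q]
e9 deliver 2→4: 4[foll,t=1,-]
e10 deliver 4→2: ·
e11 deliver 2→0: 0[foll,t=1,q]
e12 deliver 0→2: ·
e13 deliver 2→1: 1[foll,t=1,q]
e14 deliver 1→2: ·
e15 deliver 2→3: 3[foll,t=1,q]
e16 deliver 3→2: ·
e17 propose(4,'w'): ·
e18 deliver 4→0: ·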